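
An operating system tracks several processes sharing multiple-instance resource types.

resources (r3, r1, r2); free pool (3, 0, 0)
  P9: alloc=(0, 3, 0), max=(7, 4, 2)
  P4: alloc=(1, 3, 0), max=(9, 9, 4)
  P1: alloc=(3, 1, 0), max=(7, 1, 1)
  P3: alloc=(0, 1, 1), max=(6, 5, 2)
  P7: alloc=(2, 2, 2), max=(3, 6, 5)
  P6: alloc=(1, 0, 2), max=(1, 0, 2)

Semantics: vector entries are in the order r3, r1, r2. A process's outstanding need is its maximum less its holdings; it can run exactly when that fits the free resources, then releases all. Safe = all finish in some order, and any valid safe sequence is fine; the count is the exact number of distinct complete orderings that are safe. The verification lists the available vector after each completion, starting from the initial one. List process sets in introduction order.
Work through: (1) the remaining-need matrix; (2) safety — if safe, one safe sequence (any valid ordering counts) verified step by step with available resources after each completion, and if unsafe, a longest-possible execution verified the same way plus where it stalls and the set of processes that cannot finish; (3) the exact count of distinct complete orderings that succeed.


(1) Outstanding need per process (order r3, r1, r2):
  P9: (7, 1, 2)
  P4: (8, 6, 4)
  P1: (4, 0, 1)
  P3: (6, 4, 1)
  P7: (1, 4, 3)
  P6: (0, 0, 0)
(2) SAFE, for example via the order P6, P1, P9, P3, P7, P4.
Key observation: reading the order forward, P1 is the first process whose need (4, 0, 1) meets the free pool (4, 0, 2) exactly on a resource it requests.
Step-by-step check:
  pool = (3, 0, 0)
  run P6 (needs (0, 0, 0), free (3, 0, 0)); after release of (1, 0, 2) the pool is (4, 0, 2)
  run P1 (needs (4, 0, 1), free (4, 0, 2)); after release of (3, 1, 0) the pool is (7, 1, 2)
  run P9 (needs (7, 1, 2), free (7, 1, 2)); after release of (0, 3, 0) the pool is (7, 4, 2)
  run P3 (needs (6, 4, 1), free (7, 4, 2)); after release of (0, 1, 1) the pool is (7, 5, 3)
  run P7 (needs (1, 4, 3), free (7, 5, 3)); after release of (2, 2, 2) the pool is (9, 7, 5)
  run P4 (needs (8, 6, 4), free (9, 7, 5)); after release of (1, 3, 0) the pool is (10, 10, 5)
(3) The exact count: 1 of the possible complete orderings is a safe sequence.


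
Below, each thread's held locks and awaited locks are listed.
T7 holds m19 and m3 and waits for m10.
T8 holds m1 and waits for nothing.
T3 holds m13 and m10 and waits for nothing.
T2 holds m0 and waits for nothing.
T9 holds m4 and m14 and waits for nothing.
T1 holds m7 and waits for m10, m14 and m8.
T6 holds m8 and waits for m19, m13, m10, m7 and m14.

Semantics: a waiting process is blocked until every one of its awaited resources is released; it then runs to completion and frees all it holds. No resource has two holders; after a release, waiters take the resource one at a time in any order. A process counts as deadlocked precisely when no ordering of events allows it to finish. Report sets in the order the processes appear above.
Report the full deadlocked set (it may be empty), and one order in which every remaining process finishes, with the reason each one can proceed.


Deadlocked set: T1 and T6.
Key observation: the wait chain closes on itself along T1 -> T6 -> T1; no other process is dragged down with it.
The rest can finish in the order T3, T8, T7, T2, T9.
Verifying each step:
  T3: no waits; runs immediately, freeing m13 and m10
  T8: no waits; runs immediately, freeing m1
  T7: everything it awaited (m10) is free; runs, freeing m19 and m3
  T2: no waits; runs immediately, freeing m0
  T9: no waits; runs immediately, freeing m4 and m14


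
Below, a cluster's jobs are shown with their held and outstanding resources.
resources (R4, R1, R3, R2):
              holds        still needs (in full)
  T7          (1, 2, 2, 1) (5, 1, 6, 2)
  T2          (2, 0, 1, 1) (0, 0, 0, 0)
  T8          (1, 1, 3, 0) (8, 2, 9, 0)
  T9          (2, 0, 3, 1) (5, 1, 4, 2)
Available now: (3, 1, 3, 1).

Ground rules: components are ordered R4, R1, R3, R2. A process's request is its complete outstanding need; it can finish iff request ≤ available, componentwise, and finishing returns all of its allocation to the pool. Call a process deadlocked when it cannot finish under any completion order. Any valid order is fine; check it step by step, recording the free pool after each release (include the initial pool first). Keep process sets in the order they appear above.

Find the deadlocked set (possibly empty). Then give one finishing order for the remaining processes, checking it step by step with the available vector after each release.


No process is deadlocked.
Key observation: there is always a runnable process — T2 first — so the state unwinds completely.
One completion order for the rest: T2, T9, T7, T8. Step-by-step check:
  pool = (3, 1, 3, 1)
  T2: need (0, 0, 0, 0) fits (3, 1, 3, 1); releases (2, 0, 1, 1), pool now (5, 1, 4, 2)
  T9: need (5, 1, 4, 2) fits (5, 1, 4, 2); releases (2, 0, 3, 1), pool now (7, 1, 7, 3)
  T7: need (5, 1, 6, 2) fits (7, 1, 7, 3); releases (1, 2, 2, 1), pool now (8, 3, 9, 4)
  T8: need (8, 2, 9, 0) fits (8, 3, 9, 4); releases (1, 1, 3, 0), pool now (9, 4, 12, 4)


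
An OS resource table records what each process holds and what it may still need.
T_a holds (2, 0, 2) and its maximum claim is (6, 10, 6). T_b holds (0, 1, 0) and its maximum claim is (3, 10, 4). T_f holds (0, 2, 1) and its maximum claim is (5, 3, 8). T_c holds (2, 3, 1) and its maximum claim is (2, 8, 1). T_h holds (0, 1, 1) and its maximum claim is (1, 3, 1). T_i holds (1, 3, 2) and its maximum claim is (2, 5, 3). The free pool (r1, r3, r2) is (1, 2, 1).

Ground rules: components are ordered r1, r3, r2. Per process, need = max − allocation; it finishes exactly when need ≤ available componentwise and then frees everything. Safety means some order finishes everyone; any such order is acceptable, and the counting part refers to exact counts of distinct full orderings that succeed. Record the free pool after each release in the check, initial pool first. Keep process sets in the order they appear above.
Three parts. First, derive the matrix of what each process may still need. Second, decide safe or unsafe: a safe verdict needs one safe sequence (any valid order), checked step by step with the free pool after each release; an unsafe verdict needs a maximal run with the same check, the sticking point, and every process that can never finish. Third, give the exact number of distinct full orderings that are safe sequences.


(1) Remaining need (order r1, r3, r2):
  T_a: (4, 10, 4)
  T_b: (3, 9, 4)
  T_f: (5, 1, 7)
  T_c: (0, 5, 0)
  T_h: (1, 2, 0)
  T_i: (1, 2, 1)
(2) SAFE, for example via the order T_i, T_h, T_c, T_b, T_a, T_f.
Key observation: the order's first zero-slack moment is T_i ((1, 2, 1) needed, (1, 2, 1) free — a requested resource with nothing to spare).
Check, step by step:
  pool = (1, 2, 1)
  run T_i (needs (1, 2, 1), free (1, 2, 1)); after release of (1, 3, 2) the pool is (2, 5, 3)
  run T_h (needs (1, 2, 0), free (2, 5, 3)); after release of (0, 1, 1) the pool is (2, 6, 4)
  run T_c (needs (0, 5, 0), free (2, 6, 4)); after release of (2, 3, 1) the pool is (4, 9, 5)
  run T_b (needs (3, 9, 4), free (4, 9, 5)); after release of (0, 1, 0) the pool is (4, 10, 5)
  run T_a (needs (4, 10, 4), free (4, 10, 5)); after release of (2, 0, 2) the pool is (6, 10, 7)
  run T_f (needs (5, 1, 7), free (6, 10, 7)); after release of (0, 2, 1) the pool is (6, 12, 8)
(3) Precisely 3 of the possible complete orderings are safe sequences.


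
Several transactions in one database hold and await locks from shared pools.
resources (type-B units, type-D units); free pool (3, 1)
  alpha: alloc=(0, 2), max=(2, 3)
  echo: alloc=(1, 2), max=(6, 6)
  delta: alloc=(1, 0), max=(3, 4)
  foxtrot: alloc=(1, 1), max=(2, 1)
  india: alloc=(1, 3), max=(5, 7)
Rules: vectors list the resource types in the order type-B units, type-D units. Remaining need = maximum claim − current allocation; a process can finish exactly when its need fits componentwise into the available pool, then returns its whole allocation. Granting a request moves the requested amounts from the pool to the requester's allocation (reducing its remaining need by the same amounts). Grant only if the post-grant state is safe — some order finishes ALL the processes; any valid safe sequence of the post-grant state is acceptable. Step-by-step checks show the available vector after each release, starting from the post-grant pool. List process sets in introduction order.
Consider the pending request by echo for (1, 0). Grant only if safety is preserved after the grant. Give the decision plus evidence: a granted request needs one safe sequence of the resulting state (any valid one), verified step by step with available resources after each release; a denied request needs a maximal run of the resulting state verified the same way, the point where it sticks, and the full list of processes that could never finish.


GRANT — the state after the grant stays safe, e.g. via alpha, foxtrot, delta, echo, india.
Key observation: (2, 1) free after granting still covers alpha first, and each release covers the next.
Check on the post-grant state, step by step:
  pool = (2, 1)
  alpha: need (2, 1) fits (2, 1); releases (0, 2), pool now (2, 3)
  foxtrot: need (1, 0) fits (2, 3); releases (1, 1), pool now (3, 4)
  delta: need (2, 4) fits (3, 4); releases (1, 0), pool now (4, 4)
  echo: need (4, 4) fits (4, 4); releases (2, 2), pool now (6, 6)
  india: need (4, 4) fits (6, 6); releases (1, 3), pool now (7, 9)


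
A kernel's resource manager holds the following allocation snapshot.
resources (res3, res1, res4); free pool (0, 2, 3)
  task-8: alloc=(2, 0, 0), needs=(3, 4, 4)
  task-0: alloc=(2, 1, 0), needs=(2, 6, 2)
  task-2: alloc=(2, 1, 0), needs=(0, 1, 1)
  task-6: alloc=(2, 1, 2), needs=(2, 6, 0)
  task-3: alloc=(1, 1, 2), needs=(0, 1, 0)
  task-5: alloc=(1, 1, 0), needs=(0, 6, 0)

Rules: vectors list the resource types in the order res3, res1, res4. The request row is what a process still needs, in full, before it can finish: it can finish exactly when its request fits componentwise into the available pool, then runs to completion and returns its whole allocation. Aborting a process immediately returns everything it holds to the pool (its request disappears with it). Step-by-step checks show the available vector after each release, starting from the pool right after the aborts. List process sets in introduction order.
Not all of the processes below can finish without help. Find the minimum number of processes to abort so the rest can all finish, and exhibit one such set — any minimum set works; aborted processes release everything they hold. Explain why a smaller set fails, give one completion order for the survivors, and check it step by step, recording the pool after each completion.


Abort task-6 and task-5.
Key observation: aborting task-6 and task-5 returns (3, 2, 2), and task-0 — hopeless before — runs at step 4 with the returned capacity in the pool.
Why nothing smaller works — every single abort fails: task-8 alone leaves task-0 blocked (short on res1); task-0 alone leaves task-6 blocked (short on res1); task-2 alone leaves task-0 blocked (short on res1); task-6 alone leaves task-0 blocked (short on res1); task-3 alone leaves task-0 blocked (short on res1); task-5 alone leaves task-0 blocked (short on res1).
Survivors finish in the order: task-2, task-8, task-3, task-0. Step-by-step check (pool after the aborts first):
  pool = (3, 4, 5)
  run task-2 (needs (0, 1, 1), free (3, 4, 5)); after release of (2, 1, 0) the pool is (5, 5, 5)
  run task-8 (needs (3, 4, 4), free (5, 5, 5)); after release of (2, 0, 0) the pool is (7, 5, 5)
  run task-3 (needs (0, 1, 0), free (7, 5, 5)); after release of (1, 1, 2) the pool is (8, 6, 7)
  run task-0 (needs (2, 6, 2), free (8, 6, 7)); after release of (2, 1, 0) the pool is (10, 7, 7)


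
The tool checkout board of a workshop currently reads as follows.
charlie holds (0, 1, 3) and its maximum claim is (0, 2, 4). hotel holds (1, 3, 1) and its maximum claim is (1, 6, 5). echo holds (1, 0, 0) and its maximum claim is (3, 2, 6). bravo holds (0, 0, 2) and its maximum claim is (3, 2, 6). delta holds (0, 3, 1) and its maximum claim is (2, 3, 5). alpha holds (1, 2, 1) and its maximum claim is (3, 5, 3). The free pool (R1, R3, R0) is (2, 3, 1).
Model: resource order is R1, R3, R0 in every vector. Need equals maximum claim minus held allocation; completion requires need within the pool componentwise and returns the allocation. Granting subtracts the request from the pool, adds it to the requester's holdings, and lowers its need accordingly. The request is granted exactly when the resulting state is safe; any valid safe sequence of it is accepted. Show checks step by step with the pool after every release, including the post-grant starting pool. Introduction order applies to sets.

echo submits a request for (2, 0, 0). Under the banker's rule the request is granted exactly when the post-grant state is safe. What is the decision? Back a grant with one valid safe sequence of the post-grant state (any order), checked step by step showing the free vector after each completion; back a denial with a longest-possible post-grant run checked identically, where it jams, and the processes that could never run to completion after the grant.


DENY: after the grant no complete ordering would exist.
Key observation: after charlie, hotel the pool peaks at (1, 7, 5), and each blocked process is short somewhere: echo on R0; bravo on R1; delta on R1; alpha on R1.
After a pretend grant, a maximal execution: charlie, hotel — then nothing else fits. Check, step by step:
  pool = (0, 3, 1)
  charlie needs (0, 1, 1) <= (0, 3, 1) -> finishes; pool += (0, 1, 3) = (0, 4, 4)
  hotel needs (0, 3, 4) <= (0, 4, 4) -> finishes; pool += (1, 3, 1) = (1, 7, 5)
  echo cannot run: need (0, 2, 6) vs free (1, 7, 5) (insufficient R0)
  bravo cannot run: need (3, 2, 4) vs free (1, 7, 5) (insufficient R1)
  delta cannot run: need (2, 0, 4) vs free (1, 7, 5) (insufficient R1)
  alpha cannot run: need (2, 3, 2) vs free (1, 7, 5) (insufficient R1)
Post-grant, the permanently blocked set is echo, bravo, delta and alpha.


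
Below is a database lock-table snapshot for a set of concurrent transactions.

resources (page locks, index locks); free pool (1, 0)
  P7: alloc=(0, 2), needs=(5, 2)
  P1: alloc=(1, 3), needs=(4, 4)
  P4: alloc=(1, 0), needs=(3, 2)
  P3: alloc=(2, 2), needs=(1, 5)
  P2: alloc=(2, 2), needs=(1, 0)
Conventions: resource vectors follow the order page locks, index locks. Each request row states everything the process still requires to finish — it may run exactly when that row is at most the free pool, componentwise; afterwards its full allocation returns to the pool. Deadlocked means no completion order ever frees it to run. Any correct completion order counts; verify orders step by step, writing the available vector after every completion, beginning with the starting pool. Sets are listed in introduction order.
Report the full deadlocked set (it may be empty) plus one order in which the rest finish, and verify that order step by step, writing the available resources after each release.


Deadlocked: P7, P1 and P3.
Key observation: after P2, P4 the pool peaks at (4, 2), and each blocked process is short somewhere: P7 on page locks; P1 on index locks; P3 on index locks.
A valid finishing order for the others: P2, P4. Verifying each step:
  pool = (1, 0)
  P2: need (1, 0) fits (1, 0); releases (2, 2), pool now (3, 2)
  P4: need (3, 2) fits (3, 2); releases (1, 0), pool now (4, 2)
The blocked processes can never fit:
  P7 cannot run: need (5, 2) vs free (4, 2) (insufficient page locks)
  P1 cannot run: need (4, 4) vs free (4, 2) (insufficient index locks)
  P3 cannot run: need (1, 5) vs free (4, 2) (insufficient index locks)


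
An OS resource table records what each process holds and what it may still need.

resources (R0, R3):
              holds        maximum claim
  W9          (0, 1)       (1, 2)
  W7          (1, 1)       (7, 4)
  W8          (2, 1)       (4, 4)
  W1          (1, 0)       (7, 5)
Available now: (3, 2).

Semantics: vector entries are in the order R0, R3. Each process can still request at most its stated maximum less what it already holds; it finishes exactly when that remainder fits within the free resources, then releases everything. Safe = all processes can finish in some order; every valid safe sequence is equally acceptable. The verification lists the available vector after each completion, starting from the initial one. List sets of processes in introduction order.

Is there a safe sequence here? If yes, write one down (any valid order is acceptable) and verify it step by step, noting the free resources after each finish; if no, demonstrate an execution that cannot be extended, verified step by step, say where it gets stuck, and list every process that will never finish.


UNSAFE.
Key observation: even finishing W9, W8 leaves just (5, 4) free — too little R0 for any of the remaining processes.
The run W9, W8 cannot be extended any further. Verifying each step:
  pool = (3, 2)
  W9 needs (1, 1) <= (3, 2) -> finishes; pool += (0, 1) = (3, 3)
  W8 needs (2, 3) <= (3, 3) -> finishes; pool += (2, 1) = (5, 4)
  W7 still needs (6, 3) but only (5, 4) is free — short on R0
  W1 still needs (6, 5) but only (5, 4) is free — short on R0 and R3
Permanently blocked: W7 and W1.


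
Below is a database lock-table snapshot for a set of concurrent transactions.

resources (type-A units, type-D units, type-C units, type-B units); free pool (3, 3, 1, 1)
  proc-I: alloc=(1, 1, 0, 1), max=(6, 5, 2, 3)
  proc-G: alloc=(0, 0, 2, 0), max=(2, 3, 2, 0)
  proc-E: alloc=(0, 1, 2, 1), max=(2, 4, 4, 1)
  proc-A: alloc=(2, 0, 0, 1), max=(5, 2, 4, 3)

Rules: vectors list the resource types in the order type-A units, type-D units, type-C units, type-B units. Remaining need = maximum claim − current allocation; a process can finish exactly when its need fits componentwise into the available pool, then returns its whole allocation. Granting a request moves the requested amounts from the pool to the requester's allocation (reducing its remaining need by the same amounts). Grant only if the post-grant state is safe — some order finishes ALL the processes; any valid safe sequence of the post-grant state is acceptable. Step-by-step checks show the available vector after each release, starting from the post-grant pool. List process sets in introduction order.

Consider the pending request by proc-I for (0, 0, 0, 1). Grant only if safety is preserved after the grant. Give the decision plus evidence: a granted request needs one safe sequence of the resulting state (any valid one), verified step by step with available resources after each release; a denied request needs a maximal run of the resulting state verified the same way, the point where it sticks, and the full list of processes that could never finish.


DENY. Granting would leave the state unsafe.
Key observation: after proc-G, proc-E the pool peaks at (3, 4, 5, 1), and each blocked process is short somewhere: proc-I on type-A units; proc-A on type-B units.
After a pretend grant, a maximal execution: proc-G, proc-E — then nothing else fits. Walking it through:
  pool = (3, 3, 1, 0)
  proc-G needs (2, 3, 0, 0) <= (3, 3, 1, 0) -> finishes; pool += (0, 0, 2, 0) = (3, 3, 3, 0)
  proc-E needs (2, 3, 2, 0) <= (3, 3, 3, 0) -> finishes; pool += (0, 1, 2, 1) = (3, 4, 5, 1)
  proc-I cannot run: need (5, 4, 2, 1) vs free (3, 4, 5, 1) (insufficient type-A units)
  proc-A cannot run: need (3, 2, 4, 2) vs free (3, 4, 5, 1) (insufficient type-B units)
Had the request been granted, proc-I and proc-A could never finish.


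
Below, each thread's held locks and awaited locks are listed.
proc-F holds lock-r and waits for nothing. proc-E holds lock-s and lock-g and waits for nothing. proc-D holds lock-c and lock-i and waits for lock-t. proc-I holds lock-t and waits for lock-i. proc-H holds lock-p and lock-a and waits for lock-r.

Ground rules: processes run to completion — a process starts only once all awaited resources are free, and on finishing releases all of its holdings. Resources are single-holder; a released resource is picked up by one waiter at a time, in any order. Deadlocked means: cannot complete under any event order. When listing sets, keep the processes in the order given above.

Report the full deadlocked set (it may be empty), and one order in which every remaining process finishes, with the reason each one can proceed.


The deadlocked set is proc-D and proc-I.
Key observation: nobody on the ring proc-D -> proc-I -> proc-D can start until another member finishes, which never happens; no other process is dragged down with it.
The rest can finish in the order proc-F, proc-E, proc-H.
Check, step by step:
  proc-F: no waits; runs immediately, freeing lock-r
  proc-E: no waits; runs immediately, freeing lock-s and lock-g
  run proc-H (all its waits — lock-r — are resolved); releases lock-p and lock-a


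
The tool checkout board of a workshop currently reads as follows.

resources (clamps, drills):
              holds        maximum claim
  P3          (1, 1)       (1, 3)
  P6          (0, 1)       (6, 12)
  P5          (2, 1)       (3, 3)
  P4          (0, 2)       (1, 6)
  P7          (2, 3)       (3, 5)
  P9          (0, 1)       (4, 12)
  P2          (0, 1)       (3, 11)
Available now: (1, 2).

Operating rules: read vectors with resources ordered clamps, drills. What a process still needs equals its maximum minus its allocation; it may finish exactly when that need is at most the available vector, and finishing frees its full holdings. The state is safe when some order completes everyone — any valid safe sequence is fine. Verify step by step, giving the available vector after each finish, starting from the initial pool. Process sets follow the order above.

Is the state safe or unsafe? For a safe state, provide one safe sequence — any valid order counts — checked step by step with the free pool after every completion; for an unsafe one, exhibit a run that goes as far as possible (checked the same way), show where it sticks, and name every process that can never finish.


UNSAFE.
Key observation: after P7, P4, P3, P5 complete, (6, 9) is the best the pool ever gets, yet each leftover process wants more drills.
The run P7, P4, P3, P5 cannot be extended any further. Step-by-step check:
  pool = (1, 2)
  P7: need (1, 2) fits (1, 2); releases (2, 3), pool now (3, 5)
  P4: need (1, 4) fits (3, 5); releases (0, 2), pool now (3, 7)
  P3: need (0, 2) fits (3, 7); releases (1, 1), pool now (4, 8)
  P5: need (1, 2) fits (4, 8); releases (2, 1), pool now (6, 9)
  blocked: P6 wants (6, 11), pool (6, 9) — not enough drills
  blocked: P9 wants (4, 11), pool (6, 9) — not enough drills
  blocked: P2 wants (3, 10), pool (6, 9) — not enough drills
Permanently blocked: P6, P9 and P2.


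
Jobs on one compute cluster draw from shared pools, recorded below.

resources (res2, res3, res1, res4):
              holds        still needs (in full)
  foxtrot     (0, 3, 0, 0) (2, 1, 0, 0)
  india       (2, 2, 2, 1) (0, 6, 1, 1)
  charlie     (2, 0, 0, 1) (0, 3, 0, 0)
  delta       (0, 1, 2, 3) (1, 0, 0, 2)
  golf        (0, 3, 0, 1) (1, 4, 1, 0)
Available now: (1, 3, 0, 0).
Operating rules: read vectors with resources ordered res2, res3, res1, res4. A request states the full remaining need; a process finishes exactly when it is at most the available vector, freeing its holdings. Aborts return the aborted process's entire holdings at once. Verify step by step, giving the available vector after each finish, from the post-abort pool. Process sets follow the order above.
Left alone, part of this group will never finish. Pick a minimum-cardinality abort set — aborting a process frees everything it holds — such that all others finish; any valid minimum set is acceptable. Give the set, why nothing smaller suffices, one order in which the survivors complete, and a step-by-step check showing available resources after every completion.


Abort india.
Key observation: the deadlocked golf becomes finishable only because india released (2, 2, 2, 1); it completes at step 2 below.
No smaller set exists: with zero aborts the deadlock remains.
One survivor order: charlie, golf, delta, foxtrot. Walking it through (post-abort pool first):
  pool = (3, 5, 2, 1)
  run charlie (needs (0, 3, 0, 0), free (3, 5, 2, 1)); after release of (2, 0, 0, 1) the pool is (5, 5, 2, 2)
  run golf (needs (1, 4, 1, 0), free (5, 5, 2, 2)); after release of (0, 3, 0, 1) the pool is (5, 8, 2, 3)
  run delta (needs (1, 0, 0, 2), free (5, 8, 2, 3)); after release of (0, 1, 2, 3) the pool is (5, 9, 4, 6)
  run foxtrot (needs (2, 1, 0, 0), free (5, 9, 4, 6)); after release of (0, 3, 0, 0) the pool is (5, 12, 4, 6)


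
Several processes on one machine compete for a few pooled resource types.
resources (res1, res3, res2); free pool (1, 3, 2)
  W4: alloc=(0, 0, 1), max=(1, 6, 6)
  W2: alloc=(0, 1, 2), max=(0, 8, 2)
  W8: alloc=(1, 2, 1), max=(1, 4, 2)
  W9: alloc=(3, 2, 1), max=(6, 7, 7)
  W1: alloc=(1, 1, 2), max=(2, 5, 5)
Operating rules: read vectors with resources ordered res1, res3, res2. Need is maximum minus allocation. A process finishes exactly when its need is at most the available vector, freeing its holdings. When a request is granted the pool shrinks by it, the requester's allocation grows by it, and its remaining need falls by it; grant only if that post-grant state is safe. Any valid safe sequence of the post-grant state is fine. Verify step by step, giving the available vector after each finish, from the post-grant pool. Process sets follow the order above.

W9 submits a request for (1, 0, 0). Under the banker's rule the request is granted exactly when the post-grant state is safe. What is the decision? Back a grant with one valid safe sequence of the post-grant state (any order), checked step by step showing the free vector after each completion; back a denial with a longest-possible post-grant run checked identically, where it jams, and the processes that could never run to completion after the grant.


GRANT. The post-grant state is safe; one safe sequence: W8, W1, W4, W9, W2.
Key observation: granting shrinks the pool to (0, 3, 2), yet W8 still fits and the chain goes through.
Check on the post-grant state, step by step:
  pool = (0, 3, 2)
  W8: need (0, 2, 1) fits (0, 3, 2); releases (1, 2, 1), pool now (1, 5, 3)
  W1: need (1, 4, 3) fits (1, 5, 3); releases (1, 1, 2), pool now (2, 6, 5)
  W4: need (1, 6, 5) fits (2, 6, 5); releases (0, 0, 1), pool now (2, 6, 6)
  W9: need (2, 5, 6) fits (2, 6, 6); releases (4, 2, 1), pool now (6, 8, 7)
  W2: need (0, 7, 0) fits (6, 8, 7); releases (0, 1, 2), pool now (6, 9, 9)


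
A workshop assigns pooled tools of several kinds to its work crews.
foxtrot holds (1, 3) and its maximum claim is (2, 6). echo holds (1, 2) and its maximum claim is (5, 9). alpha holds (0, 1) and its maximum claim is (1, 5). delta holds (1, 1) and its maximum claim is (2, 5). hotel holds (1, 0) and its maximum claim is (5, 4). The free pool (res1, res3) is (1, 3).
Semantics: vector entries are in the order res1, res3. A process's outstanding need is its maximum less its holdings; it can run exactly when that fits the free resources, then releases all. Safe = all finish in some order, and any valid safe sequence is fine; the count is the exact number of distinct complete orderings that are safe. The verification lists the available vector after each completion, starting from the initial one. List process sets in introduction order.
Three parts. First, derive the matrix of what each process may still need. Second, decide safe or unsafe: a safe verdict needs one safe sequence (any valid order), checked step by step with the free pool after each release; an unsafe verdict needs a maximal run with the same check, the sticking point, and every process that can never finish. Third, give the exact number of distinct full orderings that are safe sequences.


(1) Remaining need (order res1, res3):
  foxtrot: (1, 3)
  echo: (4, 7)
  alpha: (1, 4)
  delta: (1, 4)
  hotel: (4, 4)
(2) UNSAFE.
Key observation: the wall is res1: completing foxtrot, delta, alpha brings the pool only to (3, 8), and all the rest need more.
A maximal execution: foxtrot, delta, alpha — then nothing else fits. Verifying each step:
  pool = (1, 3)
  foxtrot needs (1, 3) <= (1, 3) -> finishes; pool += (1, 3) = (2, 6)
  delta needs (1, 4) <= (2, 6) -> finishes; pool += (1, 1) = (3, 7)
  alpha needs (1, 4) <= (3, 7) -> finishes; pool += (0, 1) = (3, 8)
  echo still needs (4, 7) but only (3, 8) is free — short on res1
  hotel still needs (4, 4) but only (3, 8) is free — short on res1
Permanently blocked: echo and hotel.
(3) Exactly 0 of the possible complete orderings are safe sequences.


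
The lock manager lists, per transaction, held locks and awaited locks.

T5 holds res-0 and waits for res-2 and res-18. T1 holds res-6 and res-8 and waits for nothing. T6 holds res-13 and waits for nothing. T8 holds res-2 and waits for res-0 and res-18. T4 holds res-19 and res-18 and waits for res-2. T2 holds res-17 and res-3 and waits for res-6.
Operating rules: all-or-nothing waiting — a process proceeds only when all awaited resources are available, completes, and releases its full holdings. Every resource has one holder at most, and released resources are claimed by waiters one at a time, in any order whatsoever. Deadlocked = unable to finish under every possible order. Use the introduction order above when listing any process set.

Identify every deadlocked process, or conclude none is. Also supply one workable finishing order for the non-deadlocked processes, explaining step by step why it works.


The deadlocked set is T5, T8 and T4.
Key observation: along T5 -> T8 -> T5, each member waits on what the next one holds — a deadlock; T4 is caught in further circular waits.
A valid finishing order for the others: T1, T6, T2.
Check, step by step:
  T1 waits on nothing -> runs at once and releases res-6 and res-8
  T6 waits on nothing -> runs at once and releases res-13
  run T2 (all its waits — res-6 — are resolved); releases res-17 and res-3


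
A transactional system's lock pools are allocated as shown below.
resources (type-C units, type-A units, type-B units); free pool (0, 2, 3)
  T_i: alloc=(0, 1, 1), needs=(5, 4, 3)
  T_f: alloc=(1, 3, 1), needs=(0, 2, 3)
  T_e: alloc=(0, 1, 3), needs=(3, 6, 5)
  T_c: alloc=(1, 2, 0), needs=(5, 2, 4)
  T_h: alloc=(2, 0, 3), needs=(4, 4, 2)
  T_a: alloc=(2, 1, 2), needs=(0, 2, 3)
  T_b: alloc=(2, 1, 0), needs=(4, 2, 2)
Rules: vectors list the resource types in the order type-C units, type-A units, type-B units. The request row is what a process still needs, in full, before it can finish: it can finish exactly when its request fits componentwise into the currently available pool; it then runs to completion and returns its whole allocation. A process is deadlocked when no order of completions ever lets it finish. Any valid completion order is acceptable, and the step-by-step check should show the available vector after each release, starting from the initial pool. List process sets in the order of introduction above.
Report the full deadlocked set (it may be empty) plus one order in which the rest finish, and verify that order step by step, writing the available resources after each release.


Deadlocked: T_i, T_c, T_h and T_b.
Key observation: type-C units is the bottleneck — with T_a, T_f, T_e done the pool holds (3, 7, 9), short of every remaining need.
A valid finishing order for the others: T_a, T_f, T_e. Check, step by step:
  pool = (0, 2, 3)
  T_a: need (0, 2, 3) fits (0, 2, 3); releases (2, 1, 2), pool now (2, 3, 5)
  T_f: need (0, 2, 3) fits (2, 3, 5); releases (1, 3, 1), pool now (3, 6, 6)
  T_e: need (3, 6, 5) fits (3, 6, 6); releases (0, 1, 3), pool now (3, 7, 9)
None of the blocked processes ever fits:
  T_i still needs (5, 4, 3) but only (3, 7, 9) is free — short on type-C units
  T_c still needs (5, 2, 4) but only (3, 7, 9) is free — short on type-C units
  T_h still needs (4, 4, 2) but only (3, 7, 9) is free — short on type-C units
  T_b still needs (4, 2, 2) but only (3, 7, 9) is free — short on type-C units


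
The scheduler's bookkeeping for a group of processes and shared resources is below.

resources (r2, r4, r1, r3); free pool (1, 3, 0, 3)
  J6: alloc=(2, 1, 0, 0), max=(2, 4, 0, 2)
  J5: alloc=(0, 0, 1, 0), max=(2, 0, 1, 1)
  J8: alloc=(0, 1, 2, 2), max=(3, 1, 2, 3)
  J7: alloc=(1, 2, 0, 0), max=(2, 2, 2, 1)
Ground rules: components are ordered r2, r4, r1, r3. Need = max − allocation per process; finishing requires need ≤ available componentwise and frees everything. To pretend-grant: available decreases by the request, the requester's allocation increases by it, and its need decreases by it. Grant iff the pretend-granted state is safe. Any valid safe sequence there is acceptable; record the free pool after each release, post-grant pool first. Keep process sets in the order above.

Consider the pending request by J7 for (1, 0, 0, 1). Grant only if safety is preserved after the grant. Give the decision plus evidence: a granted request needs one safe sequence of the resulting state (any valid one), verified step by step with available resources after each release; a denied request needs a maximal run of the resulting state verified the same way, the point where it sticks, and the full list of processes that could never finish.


DENY: after the grant no complete ordering would exist.
Key observation: after J6, J5 the pool peaks at (2, 4, 1, 2), and each blocked process is short somewhere: J8 on r2; J7 on r1.
After a pretend grant, a maximal execution: J6, J5 — then nothing else fits. Step-by-step check:
  pool = (0, 3, 0, 2)
  J6: need (0, 3, 0, 2) fits (0, 3, 0, 2); releases (2, 1, 0, 0), pool now (2, 4, 0, 2)
  J5: need (2, 0, 0, 1) fits (2, 4, 0, 2); releases (0, 0, 1, 0), pool now (2, 4, 1, 2)
  J8 still needs (3, 0, 0, 1) but only (2, 4, 1, 2) is free — short on r2
  J7 still needs (0, 0, 2, 0) but only (2, 4, 1, 2) is free — short on r1
Processes that could never finish after the grant: J8 and J7.


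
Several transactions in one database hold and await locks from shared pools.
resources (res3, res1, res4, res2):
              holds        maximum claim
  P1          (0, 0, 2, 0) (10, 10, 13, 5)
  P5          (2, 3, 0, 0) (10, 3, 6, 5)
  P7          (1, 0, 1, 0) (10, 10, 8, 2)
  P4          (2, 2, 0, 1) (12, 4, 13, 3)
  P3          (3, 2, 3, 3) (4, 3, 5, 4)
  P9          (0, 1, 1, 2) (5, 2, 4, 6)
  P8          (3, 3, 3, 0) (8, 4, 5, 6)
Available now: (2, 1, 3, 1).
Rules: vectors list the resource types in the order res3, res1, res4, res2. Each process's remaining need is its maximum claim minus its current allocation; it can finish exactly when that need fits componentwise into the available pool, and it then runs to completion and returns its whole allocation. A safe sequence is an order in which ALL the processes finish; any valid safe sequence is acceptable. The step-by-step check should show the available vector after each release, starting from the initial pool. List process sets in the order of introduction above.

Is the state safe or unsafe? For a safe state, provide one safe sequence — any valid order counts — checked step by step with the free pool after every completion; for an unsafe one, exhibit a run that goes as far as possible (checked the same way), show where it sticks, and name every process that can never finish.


The state is SAFE; one workable sequence: P3, P9, P8, P5, P7, P1, P4.
Key observation: the first exact fit in this order is P3 — it needs (1, 1, 2, 1) with (2, 1, 3, 1) free, meeting a requested resource to the last unit.
Verifying each step:
  pool = (2, 1, 3, 1)
  run P3 (needs (1, 1, 2, 1), free (2, 1, 3, 1)); after release of (3, 2, 3, 3) the pool is (5, 3, 6, 4)
  run P9 (needs (5, 1, 3, 4), free (5, 3, 6, 4)); after release of (0, 1, 1, 2) the pool is (5, 4, 7, 6)
  run P8 (needs (5, 1, 2, 6), free (5, 4, 7, 6)); after release of (3, 3, 3, 0) the pool is (8, 7, 10, 6)
  run P5 (needs (8, 0, 6, 5), free (8, 7, 10, 6)); after release of (2, 3, 0, 0) the pool is (10, 10, 10, 6)
  run P7 (needs (9, 10, 7, 2), free (10, 10, 10, 6)); after release of (1, 0, 1, 0) the pool is (11, 10, 11, 6)
  run P1 (needs (10, 10, 11, 5), free (11, 10, 11, 6)); after release of (0, 0, 2, 0) the pool is (11, 10, 13, 6)
  run P4 (needs (10, 2, 13, 2), free (11, 10, 13, 6)); after release of (2, 2, 0, 1) the pool is (13, 12, 13, 7)


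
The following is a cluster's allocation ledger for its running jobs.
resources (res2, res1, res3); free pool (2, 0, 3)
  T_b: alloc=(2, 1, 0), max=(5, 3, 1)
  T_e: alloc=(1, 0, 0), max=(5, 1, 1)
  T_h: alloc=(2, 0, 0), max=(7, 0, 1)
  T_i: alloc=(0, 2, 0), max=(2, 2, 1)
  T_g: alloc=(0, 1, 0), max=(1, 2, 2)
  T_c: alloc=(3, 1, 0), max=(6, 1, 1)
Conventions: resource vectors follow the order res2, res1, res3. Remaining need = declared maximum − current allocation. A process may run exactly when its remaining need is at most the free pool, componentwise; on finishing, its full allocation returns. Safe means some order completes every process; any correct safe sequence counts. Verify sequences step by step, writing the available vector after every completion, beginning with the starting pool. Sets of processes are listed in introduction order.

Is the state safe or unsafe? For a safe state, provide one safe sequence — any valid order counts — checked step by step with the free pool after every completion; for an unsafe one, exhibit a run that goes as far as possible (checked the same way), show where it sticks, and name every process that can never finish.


UNSAFE.
Key observation: even finishing T_i, T_g leaves just (2, 3, 3) free — too little res2 for any of the remaining processes.
The run T_i, T_g cannot be extended any further. Walking it through:
  pool = (2, 0, 3)
  T_i: need (2, 0, 1) fits (2, 0, 3); releases (0, 2, 0), pool now (2, 2, 3)
  T_g: need (1, 1, 2) fits (2, 2, 3); releases (0, 1, 0), pool now (2, 3, 3)
  T_b still needs (3, 2, 1) but only (2, 3, 3) is free — short on res2
  T_e still needs (4, 1, 1) but only (2, 3, 3) is free — short on res2
  T_h still needs (5, 0, 1) but only (2, 3, 3) is free — short on res2
  T_c still needs (3, 0, 1) but only (2, 3, 3) is free — short on res2
Permanently blocked: T_b, T_e, T_h and T_c.


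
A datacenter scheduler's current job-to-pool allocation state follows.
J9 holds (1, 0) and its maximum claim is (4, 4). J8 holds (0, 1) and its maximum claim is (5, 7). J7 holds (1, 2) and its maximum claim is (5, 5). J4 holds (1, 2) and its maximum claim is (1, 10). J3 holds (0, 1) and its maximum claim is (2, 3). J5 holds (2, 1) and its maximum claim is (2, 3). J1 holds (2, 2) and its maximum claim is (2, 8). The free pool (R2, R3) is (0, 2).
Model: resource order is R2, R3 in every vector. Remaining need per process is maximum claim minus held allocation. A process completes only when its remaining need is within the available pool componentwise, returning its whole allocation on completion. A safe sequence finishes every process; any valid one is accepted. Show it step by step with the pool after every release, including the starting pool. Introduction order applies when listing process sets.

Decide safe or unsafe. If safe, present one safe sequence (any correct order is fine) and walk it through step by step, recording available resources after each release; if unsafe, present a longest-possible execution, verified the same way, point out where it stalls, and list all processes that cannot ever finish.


UNSAFE — no complete ordering exists.
Key observation: after J5, J3 the pool peaks at (2, 4), and each blocked process is short somewhere: J9 on R2; J8 on R2, R3; J7 on R2; J4 on R3; J1 on R3.
The run J5, J3 cannot be extended any further. Check, step by step:
  pool = (0, 2)
  J5: need (0, 2) fits (0, 2); releases (2, 1), pool now (2, 3)
  J3: need (2, 2) fits (2, 3); releases (0, 1), pool now (2, 4)
  J9 still needs (3, 4) but only (2, 4) is free — short on R2
  J8 still needs (5, 6) but only (2, 4) is free — short on R2 and R3
  J7 still needs (4, 3) but only (2, 4) is free — short on R2
  J4 still needs (0, 8) but only (2, 4) is free — short on R3
  J1 still needs (0, 6) but only (2, 4) is free — short on R3
Never able to finish: J9, J8, J7, J4 and J1.
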